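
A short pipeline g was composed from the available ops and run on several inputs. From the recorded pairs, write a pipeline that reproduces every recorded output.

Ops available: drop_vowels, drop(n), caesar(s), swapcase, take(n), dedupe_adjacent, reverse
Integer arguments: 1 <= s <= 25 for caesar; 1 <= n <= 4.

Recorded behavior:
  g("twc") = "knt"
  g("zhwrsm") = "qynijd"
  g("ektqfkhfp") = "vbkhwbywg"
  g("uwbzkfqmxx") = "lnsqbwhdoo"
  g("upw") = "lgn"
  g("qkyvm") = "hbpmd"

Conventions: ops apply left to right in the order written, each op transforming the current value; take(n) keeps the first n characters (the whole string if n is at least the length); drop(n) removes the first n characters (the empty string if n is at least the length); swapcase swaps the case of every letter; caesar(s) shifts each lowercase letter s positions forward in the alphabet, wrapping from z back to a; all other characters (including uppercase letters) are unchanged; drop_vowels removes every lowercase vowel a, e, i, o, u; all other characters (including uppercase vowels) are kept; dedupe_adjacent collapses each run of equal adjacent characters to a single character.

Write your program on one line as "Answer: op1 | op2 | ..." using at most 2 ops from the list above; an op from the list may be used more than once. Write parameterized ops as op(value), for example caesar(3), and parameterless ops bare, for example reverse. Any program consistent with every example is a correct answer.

caesar(8) | caesar(9)

Check, running the answer program on each example:
  "twc" -> "bek" -> "knt"
  "zhwrsm" -> "hpezau" -> "qynijd"
  "ektqfkhfp" -> "msbynspnx" -> "vbkhwbywg"
  "uwbzkfqmxx" -> "cejhsnyuff" -> "lnsqbwhdoo"
  "upw" -> "cxe" -> "lgn"
  "qkyvm" -> "ysgdu" -> "hbpmd"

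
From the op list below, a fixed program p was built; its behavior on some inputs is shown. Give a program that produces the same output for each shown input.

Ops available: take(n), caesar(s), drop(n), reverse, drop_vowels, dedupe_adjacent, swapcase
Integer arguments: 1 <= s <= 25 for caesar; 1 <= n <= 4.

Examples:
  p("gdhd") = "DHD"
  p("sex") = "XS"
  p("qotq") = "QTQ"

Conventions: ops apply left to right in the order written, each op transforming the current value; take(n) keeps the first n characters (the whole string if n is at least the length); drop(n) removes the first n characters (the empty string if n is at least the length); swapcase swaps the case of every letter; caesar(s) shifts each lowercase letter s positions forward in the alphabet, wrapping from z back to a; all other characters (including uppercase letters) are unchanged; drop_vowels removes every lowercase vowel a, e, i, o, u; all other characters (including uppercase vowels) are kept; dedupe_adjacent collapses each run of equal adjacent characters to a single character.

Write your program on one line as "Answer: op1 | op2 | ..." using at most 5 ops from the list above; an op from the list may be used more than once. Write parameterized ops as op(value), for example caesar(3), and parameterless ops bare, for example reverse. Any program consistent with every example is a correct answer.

reverse | drop_vowels | take(3) | swapcase

Check, running the answer program on each example:
  "gdhd" -> "dhdg" -> "dhdg" -> "dhd" -> "DHD"
  "sex" -> "xes" -> "xs" -> "xs" -> "XS"
  "qotq" -> "qtoq" -> "qtq" -> "qtq" -> "QTQ"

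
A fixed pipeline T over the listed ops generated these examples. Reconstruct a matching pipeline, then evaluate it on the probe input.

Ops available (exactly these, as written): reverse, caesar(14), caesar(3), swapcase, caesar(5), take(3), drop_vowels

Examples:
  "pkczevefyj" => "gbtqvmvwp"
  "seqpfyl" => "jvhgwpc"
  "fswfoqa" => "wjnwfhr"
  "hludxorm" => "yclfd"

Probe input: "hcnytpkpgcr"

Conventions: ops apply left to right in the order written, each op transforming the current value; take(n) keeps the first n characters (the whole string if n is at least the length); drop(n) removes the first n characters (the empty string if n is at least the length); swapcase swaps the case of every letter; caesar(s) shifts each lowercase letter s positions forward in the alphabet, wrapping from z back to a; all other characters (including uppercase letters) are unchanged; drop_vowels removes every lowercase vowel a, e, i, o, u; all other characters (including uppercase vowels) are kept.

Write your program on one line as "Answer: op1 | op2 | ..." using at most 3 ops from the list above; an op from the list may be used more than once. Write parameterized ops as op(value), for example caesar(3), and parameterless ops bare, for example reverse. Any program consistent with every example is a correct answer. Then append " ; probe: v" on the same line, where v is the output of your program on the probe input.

caesar(14) | caesar(3) | drop_vowels ; probe: "ytpkgbgxt"

Check, running the answer program on each example:
  "pkczevefyj" -> "dyqnsjstmx" -> "gbtqvmvwpa" -> "gbtqvmvwp"
  "seqpfyl" -> "gsedtmz" -> "jvhgwpc" -> "jvhgwpc"
  "fswfoqa" -> "tgktceo" -> "wjnwfhr" -> "wjnwfhr"
  "hludxorm" -> "vzirlcfa" -> "ycluofid" -> "yclfd"
  probe: "hcnytpkpgcr" -> "vqbmhdyduqf" -> "ytepkgbgxti" -> "ytpkgbgxt"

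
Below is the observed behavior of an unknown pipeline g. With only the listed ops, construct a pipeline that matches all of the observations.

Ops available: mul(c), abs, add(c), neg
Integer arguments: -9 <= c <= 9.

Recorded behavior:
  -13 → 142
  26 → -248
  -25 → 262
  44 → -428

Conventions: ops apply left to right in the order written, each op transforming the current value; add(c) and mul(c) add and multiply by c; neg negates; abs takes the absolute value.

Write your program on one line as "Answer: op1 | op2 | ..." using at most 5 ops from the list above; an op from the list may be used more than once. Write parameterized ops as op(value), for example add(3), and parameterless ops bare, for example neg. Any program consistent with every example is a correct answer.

mul(5) | add(3) | add(-9) | mul(-2)

Check, running the answer program on each example:
  -13 -> -65 -> -62 -> -71 -> 142
  26 -> 130 -> 133 -> 124 -> -248
  -25 -> -125 -> -122 -> -131 -> 262
  44 -> 220 -> 223 -> 214 -> -428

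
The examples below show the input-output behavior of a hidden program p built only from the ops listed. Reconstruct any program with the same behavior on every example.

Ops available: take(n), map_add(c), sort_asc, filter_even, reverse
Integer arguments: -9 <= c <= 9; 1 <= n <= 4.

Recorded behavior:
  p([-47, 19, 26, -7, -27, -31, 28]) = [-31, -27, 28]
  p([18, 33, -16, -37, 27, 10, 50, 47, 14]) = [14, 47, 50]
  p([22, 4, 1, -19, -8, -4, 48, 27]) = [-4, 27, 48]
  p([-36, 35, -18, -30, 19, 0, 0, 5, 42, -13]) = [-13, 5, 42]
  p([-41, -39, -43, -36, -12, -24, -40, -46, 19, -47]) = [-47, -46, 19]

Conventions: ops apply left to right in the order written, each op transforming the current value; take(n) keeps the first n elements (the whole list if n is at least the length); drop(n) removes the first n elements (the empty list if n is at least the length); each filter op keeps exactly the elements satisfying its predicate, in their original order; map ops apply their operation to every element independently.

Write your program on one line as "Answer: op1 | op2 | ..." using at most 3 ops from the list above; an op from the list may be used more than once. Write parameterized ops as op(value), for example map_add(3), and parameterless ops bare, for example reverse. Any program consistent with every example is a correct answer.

reverse | take(3) | sort_asc

Check, running the answer program on each example:
  [-47, 19, 26, -7, -27, -31, 28] -> [28, -31, -27, -7, 26, 19, -47] -> [28, -31, -27] -> [-31, -27, 28]
  [18, 33, -16, -37, 27, 10, 50, 47, 14] -> [14, 47, 50, 10, 27, -37, -16, 33, 18] -> [14, 47, 50] -> [14, 47, 50]
  [22, 4, 1, -19, -8, -4, 48, 27] -> [27, 48, -4, -8, -19, 1, 4, 22] -> [27, 48, -4] -> [-4, 27, 48]
  [-36, 35, -18, -30, 19, 0, 0, 5, 42, -13] -> [-13, 42, 5, 0, 0, 19, -30, -18, 35, -36] -> [-13, 42, 5] -> [-13, 5, 42]
  [-41, -39, -43, -36, -12, -24, -40, -46, 19, -47] -> [-47, 19, -46, -40, -24, -12, -36, -43, -39, -41] -> [-47, 19, -46] -> [-47, -46, 19]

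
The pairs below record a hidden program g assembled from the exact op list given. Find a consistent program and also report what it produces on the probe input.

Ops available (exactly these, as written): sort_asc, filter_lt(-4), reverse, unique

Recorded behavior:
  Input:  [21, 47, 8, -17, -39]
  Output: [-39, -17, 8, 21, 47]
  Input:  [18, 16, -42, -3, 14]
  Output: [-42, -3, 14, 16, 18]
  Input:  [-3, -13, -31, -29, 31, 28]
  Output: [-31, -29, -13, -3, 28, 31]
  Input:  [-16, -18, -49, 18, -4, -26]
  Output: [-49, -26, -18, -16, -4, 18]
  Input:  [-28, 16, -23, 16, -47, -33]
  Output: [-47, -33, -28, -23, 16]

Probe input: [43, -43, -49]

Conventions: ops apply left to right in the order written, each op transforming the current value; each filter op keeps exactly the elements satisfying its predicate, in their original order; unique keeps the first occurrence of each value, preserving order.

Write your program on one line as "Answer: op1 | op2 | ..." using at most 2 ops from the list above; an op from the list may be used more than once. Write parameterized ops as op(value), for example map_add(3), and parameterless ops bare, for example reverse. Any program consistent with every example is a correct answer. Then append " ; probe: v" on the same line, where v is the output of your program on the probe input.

unique | sort_asc ; probe: [-49, -43, 43]

Check, running the answer program on each example:
  [21, 47, 8, -17, -39] -> [21, 47, 8, -17, -39] -> [-39, -17, 8, 21, 47]
  [18, 16, -42, -3, 14] -> [18, 16, -42, -3, 14] -> [-42, -3, 14, 16, 18]
  [-3, -13, -31, -29, 31, 28] -> [-3, -13, -31, -29, 31, 28] -> [-31, -29, -13, -3, 28, 31]
  [-16, -18, -49, 18, -4, -26] -> [-16, -18, -49, 18, -4, -26] -> [-49, -26, -18, -16, -4, 18]
  [-28, 16, -23, 16, -47, -33] -> [-28, 16, -23, -47, -33] -> [-47, -33, -28, -23, 16]
  probe: [43, -43, -49] -> [43, -43, -49] -> [-49, -43, 43]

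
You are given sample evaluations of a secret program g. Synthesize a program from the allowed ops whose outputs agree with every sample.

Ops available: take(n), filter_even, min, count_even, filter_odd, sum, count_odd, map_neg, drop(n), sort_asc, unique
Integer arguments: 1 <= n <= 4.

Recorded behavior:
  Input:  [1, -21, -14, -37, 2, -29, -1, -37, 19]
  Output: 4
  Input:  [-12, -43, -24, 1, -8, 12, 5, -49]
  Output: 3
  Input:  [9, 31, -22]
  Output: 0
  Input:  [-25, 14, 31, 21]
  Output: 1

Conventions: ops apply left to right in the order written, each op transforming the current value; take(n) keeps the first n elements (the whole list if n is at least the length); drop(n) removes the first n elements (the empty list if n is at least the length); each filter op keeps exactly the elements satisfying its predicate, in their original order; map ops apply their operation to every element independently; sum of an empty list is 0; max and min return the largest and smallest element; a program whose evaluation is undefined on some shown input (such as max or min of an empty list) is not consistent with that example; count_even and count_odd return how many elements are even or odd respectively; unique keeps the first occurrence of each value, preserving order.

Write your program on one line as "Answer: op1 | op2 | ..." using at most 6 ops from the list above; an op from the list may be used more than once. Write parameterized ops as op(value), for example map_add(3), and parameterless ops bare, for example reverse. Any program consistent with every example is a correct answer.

unique | drop(3) | map_neg | sort_asc | count_odd

Check, running the answer program on each example:
  [1, -21, -14, -37, 2, -29, -1, -37, 19] -> [1, -21, -14, -37, 2, -29, -1, 19] -> [-37, 2, -29, -1, 19] -> [37, -2, 29, 1, -19] -> [-19, -2, 1, 29, 37] -> 4
  [-12, -43, -24, 1, -8, 12, 5, -49] -> [-12, -43, -24, 1, -8, 12, 5, -49] -> [1, -8, 12, 5, -49] -> [-1, 8, -12, -5, 49] -> [-12, -5, -1, 8, 49] -> 3
  [9, 31, -22] -> [9, 31, -22] -> [] -> [] -> [] -> 0
  [-25, 14, 31, 21] -> [-25, 14, 31, 21] -> [21] -> [-21] -> [-21] -> 1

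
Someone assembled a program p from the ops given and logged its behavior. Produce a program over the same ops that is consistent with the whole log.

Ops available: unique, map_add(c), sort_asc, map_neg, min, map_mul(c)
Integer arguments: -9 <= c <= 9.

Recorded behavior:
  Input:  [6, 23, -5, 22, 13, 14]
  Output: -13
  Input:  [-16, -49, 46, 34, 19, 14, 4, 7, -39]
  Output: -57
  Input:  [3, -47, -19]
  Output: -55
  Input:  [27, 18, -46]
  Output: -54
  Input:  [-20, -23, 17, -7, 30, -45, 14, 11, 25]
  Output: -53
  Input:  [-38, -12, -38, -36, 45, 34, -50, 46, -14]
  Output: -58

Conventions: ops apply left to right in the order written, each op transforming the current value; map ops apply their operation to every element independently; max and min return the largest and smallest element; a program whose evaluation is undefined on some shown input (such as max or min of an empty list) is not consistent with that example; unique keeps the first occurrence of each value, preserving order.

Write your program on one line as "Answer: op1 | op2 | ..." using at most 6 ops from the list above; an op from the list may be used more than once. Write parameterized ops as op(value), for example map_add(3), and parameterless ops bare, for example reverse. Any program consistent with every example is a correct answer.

map_add(-2) | map_add(3) | map_add(-9) | unique | min

Check, running the answer program on each example:
  [6, 23, -5, 22, 13, 14] -> [4, 21, -7, 20, 11, 12] -> [7, 24, -4, 23, 14, 15] -> [-2, 15, -13, 14, 5, 6] -> [-2, 15, -13, 14, 5, 6] -> -13
  [-16, -49, 46, 34, 19, 14, 4, 7, -39] -> [-18, -51, 44, 32, 17, 12, 2, 5, -41] -> [-15, -48, 47, 35, 20, 15, 5, 8, -38] -> [-24, -57, 38, 26, 11, 6, -4, -1, -47] -> [-24, -57, 38, 26, 11, 6, -4, -1, -47] -> -57
  [3, -47, -19] -> [1, -49, -21] -> [4, -46, -18] -> [-5, -55, -27] -> [-5, -55, -27] -> -55
  [27, 18, -46] -> [25, 16, -48] -> [28, 19, -45] -> [19, 10, -54] -> [19, 10, -54] -> -54
  [-20, -23, 17, -7, 30, -45, 14, 11, 25] -> [-22, -25, 15, -9, 28, -47, 12, 9, 23] -> [-19, -22, 18, -6, 31, -44, 15, 12, 26] -> [-28, -31, 9, -15, 22, -53, 6, 3, 17] -> [-28, -31, 9, -15, 22, -53, 6, 3, 17] -> -53
  [-38, -12, -38, -36, 45, 34, -50, 46, -14] -> [-40, -14, -40, -38, 43, 32, -52, 44, -16] -> [-37, -11, -37, -35, 46, 35, -49, 47, -13] -> [-46, -20, -46, -44, 37, 26, -58, 38, -22] -> [-46, -20, -44, 37, 26, -58, 38, -22] -> -58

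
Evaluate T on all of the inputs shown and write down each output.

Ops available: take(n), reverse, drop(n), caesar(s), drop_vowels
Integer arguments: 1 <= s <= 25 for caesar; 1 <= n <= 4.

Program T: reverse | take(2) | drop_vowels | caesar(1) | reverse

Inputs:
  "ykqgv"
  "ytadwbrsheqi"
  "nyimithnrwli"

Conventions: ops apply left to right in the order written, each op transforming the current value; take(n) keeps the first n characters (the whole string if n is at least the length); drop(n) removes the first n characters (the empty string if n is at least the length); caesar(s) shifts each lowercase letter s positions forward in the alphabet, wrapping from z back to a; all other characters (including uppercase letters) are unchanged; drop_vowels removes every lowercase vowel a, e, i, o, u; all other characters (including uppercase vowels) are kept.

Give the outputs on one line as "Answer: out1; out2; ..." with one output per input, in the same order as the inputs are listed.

Execution, op by op:
  "ykqgv" -> "vgqky" -> "vg" -> "vg" -> "wh" -> "hw"
  "ytadwbrsheqi" -> "iqehsrbwdaty" -> "iq" -> "q" -> "r" -> "r"
  "nyimithnrwli" -> "ilwrnhtimiyn" -> "il" -> "l" -> "m" -> "m"

"hw"; "r"; "m"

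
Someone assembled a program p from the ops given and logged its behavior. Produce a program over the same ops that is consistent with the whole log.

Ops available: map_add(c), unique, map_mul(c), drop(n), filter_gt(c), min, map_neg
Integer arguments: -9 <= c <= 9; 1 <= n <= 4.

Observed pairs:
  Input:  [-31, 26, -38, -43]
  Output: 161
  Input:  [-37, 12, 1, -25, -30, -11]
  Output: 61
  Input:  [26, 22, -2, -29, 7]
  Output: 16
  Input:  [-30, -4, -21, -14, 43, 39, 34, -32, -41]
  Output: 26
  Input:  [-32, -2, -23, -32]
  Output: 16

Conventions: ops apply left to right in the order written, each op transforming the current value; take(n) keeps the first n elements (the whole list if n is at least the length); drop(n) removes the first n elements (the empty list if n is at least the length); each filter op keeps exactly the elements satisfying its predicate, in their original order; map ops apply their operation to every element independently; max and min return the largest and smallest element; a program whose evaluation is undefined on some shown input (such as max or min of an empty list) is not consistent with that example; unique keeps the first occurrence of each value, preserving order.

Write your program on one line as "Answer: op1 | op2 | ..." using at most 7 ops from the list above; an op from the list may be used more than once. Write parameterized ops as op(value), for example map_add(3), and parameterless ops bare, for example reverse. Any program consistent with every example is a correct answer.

map_neg | map_mul(5) | unique | filter_gt(1) | map_add(6) | min

Check, running the answer program on each example:
  [-31, 26, -38, -43] -> [31, -26, 38, 43] -> [155, -130, 190, 215] -> [155, -130, 190, 215] -> [155, 190, 215] -> [161, 196, 221] -> 161
  [-37, 12, 1, -25, -30, -11] -> [37, -12, -1, 25, 30, 11] -> [185, -60, -5, 125, 150, 55] -> [185, -60, -5, 125, 150, 55] -> [185, 125, 150, 55] -> [191, 131, 156, 61] -> 61
  [26, 22, -2, -29, 7] -> [-26, -22, 2, 29, -7] -> [-130, -110, 10, 145, -35] -> [-130, -110, 10, 145, -35] -> [10, 145] -> [16, 151] -> 16
  [-30, -4, -21, -14, 43, 39, 34, -32, -41] -> [30, 4, 21, 14, -43, -39, -34, 32, 41] -> [150, 20, 105, 70, -215, -195, -170, 160, 205] -> [150, 20, 105, 70, -215, -195, -170, 160, 205] -> [150, 20, 105, 70, 160, 205] -> [156, 26, 111, 76, 166, 211] -> 26
  [-32, -2, -23, -32] -> [32, 2, 23, 32] -> [160, 10, 115, 160] -> [160, 10, 115] -> [160, 10, 115] -> [166, 16, 121] -> 16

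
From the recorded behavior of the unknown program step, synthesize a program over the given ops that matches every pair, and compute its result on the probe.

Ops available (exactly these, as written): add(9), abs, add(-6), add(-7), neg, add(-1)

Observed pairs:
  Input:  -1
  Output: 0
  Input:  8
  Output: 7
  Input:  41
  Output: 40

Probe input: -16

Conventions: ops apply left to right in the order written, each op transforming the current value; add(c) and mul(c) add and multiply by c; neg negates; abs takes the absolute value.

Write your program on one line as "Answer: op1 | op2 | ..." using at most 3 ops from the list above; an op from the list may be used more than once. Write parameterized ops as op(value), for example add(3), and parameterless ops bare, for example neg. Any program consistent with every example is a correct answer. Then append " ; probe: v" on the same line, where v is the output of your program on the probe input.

abs | add(-1) ; probe: 15

Check, running the answer program on each example:
  -1 -> 1 -> 0
  8 -> 8 -> 7
  41 -> 41 -> 40
  probe: -16 -> 16 -> 15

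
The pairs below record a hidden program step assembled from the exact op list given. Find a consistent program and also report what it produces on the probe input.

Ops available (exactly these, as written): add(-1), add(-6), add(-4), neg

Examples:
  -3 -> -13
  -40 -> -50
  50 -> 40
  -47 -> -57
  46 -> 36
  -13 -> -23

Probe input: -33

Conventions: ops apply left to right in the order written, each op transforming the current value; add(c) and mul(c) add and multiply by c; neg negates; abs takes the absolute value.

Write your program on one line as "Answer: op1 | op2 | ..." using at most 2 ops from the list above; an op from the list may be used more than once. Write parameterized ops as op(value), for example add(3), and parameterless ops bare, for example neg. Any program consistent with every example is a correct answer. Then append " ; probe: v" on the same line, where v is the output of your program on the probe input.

add(-6) | add(-4) ; probe: -43

Check, running the answer program on each example:
  -3 -> -9 -> -13
  -40 -> -46 -> -50
  50 -> 44 -> 40
  -47 -> -53 -> -57
  46 -> 40 -> 36
  -13 -> -19 -> -23
  probe: -33 -> -39 -> -43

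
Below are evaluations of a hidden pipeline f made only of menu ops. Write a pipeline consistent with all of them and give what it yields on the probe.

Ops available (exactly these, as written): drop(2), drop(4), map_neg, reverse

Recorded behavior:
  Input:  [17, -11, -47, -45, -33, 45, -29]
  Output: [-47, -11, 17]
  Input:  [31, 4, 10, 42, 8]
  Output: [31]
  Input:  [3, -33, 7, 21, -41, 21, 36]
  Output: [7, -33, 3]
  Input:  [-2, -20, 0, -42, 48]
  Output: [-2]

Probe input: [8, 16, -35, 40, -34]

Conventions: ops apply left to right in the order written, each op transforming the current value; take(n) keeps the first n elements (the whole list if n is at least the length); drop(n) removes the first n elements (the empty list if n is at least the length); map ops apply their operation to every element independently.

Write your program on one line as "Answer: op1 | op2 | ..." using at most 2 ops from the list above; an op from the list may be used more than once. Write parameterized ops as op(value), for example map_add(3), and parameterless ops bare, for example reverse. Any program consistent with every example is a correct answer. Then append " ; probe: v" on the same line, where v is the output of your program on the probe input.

reverse | drop(4) ; probe: [8]

Check, running the answer program on each example:
  [17, -11, -47, -45, -33, 45, -29] -> [-29, 45, -33, -45, -47, -11, 17] -> [-47, -11, 17]
  [31, 4, 10, 42, 8] -> [8, 42, 10, 4, 31] -> [31]
  [3, -33, 7, 21, -41, 21, 36] -> [36, 21, -41, 21, 7, -33, 3] -> [7, -33, 3]
  [-2, -20, 0, -42, 48] -> [48, -42, 0, -20, -2] -> [-2]
  probe: [8, 16, -35, 40, -34] -> [-34, 40, -35, 16, 8] -> [8]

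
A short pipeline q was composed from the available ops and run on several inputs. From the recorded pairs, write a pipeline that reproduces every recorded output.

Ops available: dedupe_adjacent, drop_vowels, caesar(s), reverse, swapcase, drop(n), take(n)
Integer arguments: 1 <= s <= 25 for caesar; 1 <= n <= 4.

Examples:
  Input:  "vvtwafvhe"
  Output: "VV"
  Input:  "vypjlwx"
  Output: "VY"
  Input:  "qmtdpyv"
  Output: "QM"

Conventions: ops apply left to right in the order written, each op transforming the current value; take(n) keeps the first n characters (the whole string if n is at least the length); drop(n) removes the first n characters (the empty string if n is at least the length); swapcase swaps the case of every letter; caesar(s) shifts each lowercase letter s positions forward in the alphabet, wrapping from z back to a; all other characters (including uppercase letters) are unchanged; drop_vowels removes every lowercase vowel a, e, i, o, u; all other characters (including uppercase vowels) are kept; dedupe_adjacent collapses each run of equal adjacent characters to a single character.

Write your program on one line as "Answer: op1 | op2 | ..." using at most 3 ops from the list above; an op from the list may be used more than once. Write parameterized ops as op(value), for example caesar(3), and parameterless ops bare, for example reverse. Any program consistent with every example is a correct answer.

take(3) | swapcase | take(2)

Check, running the answer program on each example:
  "vvtwafvhe" -> "vvt" -> "VVT" -> "VV"
  "vypjlwx" -> "vyp" -> "VYP" -> "VY"
  "qmtdpyv" -> "qmt" -> "QMT" -> "QM"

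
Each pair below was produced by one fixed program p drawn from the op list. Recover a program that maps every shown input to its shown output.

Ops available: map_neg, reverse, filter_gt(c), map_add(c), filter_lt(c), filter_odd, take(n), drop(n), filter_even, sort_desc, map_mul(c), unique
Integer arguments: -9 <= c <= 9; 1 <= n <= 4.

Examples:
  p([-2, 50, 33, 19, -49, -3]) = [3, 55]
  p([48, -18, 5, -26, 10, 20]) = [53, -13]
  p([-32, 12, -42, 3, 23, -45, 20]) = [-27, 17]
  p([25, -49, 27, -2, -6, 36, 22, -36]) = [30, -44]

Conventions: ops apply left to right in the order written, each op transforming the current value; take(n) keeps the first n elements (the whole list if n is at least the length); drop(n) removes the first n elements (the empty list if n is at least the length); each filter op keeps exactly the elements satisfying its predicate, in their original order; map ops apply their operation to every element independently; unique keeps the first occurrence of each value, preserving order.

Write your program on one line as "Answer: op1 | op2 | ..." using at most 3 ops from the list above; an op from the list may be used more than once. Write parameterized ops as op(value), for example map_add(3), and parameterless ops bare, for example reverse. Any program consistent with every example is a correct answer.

map_add(5) | take(2)

Check, running the answer program on each example:
  [-2, 50, 33, 19, -49, -3] -> [3, 55, 38, 24, -44, 2] -> [3, 55]
  [48, -18, 5, -26, 10, 20] -> [53, -13, 10, -21, 15, 25] -> [53, -13]
  [-32, 12, -42, 3, 23, -45, 20] -> [-27, 17, -37, 8, 28, -40, 25] -> [-27, 17]
  [25, -49, 27, -2, -6, 36, 22, -36] -> [30, -44, 32, 3, -1, 41, 27, -31] -> [30, -44]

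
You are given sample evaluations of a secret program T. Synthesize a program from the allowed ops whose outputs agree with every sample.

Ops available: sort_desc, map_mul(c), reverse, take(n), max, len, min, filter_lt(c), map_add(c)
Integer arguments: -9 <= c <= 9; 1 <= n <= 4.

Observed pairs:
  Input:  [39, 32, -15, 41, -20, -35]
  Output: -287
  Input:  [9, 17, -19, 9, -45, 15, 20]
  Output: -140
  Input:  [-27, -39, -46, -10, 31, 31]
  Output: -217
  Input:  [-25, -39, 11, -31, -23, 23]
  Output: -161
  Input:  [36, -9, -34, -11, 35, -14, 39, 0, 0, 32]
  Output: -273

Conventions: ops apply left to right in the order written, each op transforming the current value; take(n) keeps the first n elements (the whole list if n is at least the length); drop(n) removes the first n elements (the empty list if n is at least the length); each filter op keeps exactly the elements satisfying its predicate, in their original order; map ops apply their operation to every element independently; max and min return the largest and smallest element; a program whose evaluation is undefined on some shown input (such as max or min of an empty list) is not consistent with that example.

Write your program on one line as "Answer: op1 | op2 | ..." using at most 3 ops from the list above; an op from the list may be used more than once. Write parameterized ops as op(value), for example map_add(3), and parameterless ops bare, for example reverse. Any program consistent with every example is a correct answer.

map_mul(-7) | min

Check, running the answer program on each example:
  [39, 32, -15, 41, -20, -35] -> [-273, -224, 105, -287, 140, 245] -> -287
  [9, 17, -19, 9, -45, 15, 20] -> [-63, -119, 133, -63, 315, -105, -140] -> -140
  [-27, -39, -46, -10, 31, 31] -> [189, 273, 322, 70, -217, -217] -> -217
  [-25, -39, 11, -31, -23, 23] -> [175, 273, -77, 217, 161, -161] -> -161
  [36, -9, -34, -11, 35, -14, 39, 0, 0, 32] -> [-252, 63, 238, 77, -245, 98, -273, 0, 0, -224] -> -273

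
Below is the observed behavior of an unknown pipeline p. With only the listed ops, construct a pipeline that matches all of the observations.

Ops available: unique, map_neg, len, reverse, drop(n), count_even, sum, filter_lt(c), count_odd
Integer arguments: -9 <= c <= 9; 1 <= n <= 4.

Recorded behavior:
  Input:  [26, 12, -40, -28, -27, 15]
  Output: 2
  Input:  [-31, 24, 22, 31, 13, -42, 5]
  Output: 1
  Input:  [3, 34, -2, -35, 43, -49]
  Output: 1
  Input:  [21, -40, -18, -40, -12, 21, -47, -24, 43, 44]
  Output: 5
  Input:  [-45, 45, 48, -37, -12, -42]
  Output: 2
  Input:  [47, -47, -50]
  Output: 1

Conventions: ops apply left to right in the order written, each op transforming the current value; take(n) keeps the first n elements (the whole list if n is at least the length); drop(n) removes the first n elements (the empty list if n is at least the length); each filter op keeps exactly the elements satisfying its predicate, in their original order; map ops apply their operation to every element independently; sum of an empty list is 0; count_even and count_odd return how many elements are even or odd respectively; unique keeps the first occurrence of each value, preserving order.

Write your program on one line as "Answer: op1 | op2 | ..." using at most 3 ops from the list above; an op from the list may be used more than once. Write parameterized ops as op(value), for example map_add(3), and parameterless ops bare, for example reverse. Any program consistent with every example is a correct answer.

filter_lt(8) | count_even

Check, running the answer program on each example:
  [26, 12, -40, -28, -27, 15] -> [-40, -28, -27] -> 2
  [-31, 24, 22, 31, 13, -42, 5] -> [-31, -42, 5] -> 1
  [3, 34, -2, -35, 43, -49] -> [3, -2, -35, -49] -> 1
  [21, -40, -18, -40, -12, 21, -47, -24, 43, 44] -> [-40, -18, -40, -12, -47, -24] -> 5
  [-45, 45, 48, -37, -12, -42] -> [-45, -37, -12, -42] -> 2
  [47, -47, -50] -> [-47, -50] -> 1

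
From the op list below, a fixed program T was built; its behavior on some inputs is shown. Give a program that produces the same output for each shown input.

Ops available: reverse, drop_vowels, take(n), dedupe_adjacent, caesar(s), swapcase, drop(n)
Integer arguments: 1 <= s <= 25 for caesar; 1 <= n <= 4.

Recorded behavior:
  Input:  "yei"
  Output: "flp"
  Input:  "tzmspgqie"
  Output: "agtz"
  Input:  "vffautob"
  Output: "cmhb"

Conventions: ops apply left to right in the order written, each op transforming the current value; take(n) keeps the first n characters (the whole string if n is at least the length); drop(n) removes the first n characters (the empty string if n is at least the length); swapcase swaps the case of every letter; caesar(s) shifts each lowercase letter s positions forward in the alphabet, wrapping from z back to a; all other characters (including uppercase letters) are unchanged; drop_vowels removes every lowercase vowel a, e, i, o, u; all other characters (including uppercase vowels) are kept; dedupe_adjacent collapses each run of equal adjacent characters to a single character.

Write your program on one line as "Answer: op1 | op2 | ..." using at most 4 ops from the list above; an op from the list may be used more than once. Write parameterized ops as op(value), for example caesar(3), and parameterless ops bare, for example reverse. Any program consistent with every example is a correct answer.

caesar(4) | dedupe_adjacent | caesar(3) | take(4)

Check, running the answer program on each example:
  "yei" -> "cim" -> "cim" -> "flp" -> "flp"
  "tzmspgqie" -> "xdqwtkumi" -> "xdqwtkumi" -> "agtzwnxpl" -> "agtz"
  "vffautob" -> "zjjeyxsf" -> "zjeyxsf" -> "cmhbavi" -> "cmhb"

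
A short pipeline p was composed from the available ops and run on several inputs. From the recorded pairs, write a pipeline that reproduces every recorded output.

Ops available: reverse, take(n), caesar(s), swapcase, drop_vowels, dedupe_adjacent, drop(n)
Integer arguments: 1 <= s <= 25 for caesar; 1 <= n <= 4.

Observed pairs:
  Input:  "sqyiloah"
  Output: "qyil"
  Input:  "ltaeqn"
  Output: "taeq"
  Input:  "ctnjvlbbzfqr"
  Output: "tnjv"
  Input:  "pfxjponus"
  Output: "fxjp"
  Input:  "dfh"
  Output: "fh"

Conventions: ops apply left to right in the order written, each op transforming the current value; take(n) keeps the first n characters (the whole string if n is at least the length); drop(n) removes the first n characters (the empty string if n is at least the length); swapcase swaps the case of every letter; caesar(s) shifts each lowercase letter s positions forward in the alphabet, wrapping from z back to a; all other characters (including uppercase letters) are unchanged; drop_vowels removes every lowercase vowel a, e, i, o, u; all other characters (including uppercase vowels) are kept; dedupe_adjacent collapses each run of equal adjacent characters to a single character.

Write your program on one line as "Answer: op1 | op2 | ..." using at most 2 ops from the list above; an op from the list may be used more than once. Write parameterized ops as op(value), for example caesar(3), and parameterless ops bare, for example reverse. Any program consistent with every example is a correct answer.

drop(1) | take(4)

Check, running the answer program on each example:
  "sqyiloah" -> "qyiloah" -> "qyil"
  "ltaeqn" -> "taeqn" -> "taeq"
  "ctnjvlbbzfqr" -> "tnjvlbbzfqr" -> "tnjv"
  "pfxjponus" -> "fxjponus" -> "fxjp"
  "dfh" -> "fh" -> "fh"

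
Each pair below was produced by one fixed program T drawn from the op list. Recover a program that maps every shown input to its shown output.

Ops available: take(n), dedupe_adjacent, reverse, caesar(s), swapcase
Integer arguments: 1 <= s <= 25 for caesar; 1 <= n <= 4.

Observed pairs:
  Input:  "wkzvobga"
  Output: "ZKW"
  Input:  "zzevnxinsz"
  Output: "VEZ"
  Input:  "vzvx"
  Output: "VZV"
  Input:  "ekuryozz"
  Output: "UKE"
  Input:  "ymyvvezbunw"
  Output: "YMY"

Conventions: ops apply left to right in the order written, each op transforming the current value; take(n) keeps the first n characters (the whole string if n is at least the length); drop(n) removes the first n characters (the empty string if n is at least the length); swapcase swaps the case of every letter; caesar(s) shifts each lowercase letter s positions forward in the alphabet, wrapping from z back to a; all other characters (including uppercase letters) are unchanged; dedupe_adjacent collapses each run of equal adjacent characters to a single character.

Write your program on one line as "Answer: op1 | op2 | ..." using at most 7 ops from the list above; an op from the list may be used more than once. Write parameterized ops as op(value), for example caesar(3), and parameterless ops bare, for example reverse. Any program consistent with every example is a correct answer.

reverse | dedupe_adjacent | reverse | swapcase | take(3) | reverse

Check, running the answer program on each example:
  "wkzvobga" -> "agbovzkw" -> "agbovzkw" -> "wkzvobga" -> "WKZVOBGA" -> "WKZ" -> "ZKW"
  "zzevnxinsz" -> "zsnixnvezz" -> "zsnixnvez" -> "zevnxinsz" -> "ZEVNXINSZ" -> "ZEV" -> "VEZ"
  "vzvx" -> "xvzv" -> "xvzv" -> "vzvx" -> "VZVX" -> "VZV" -> "VZV"
  "ekuryozz" -> "zzoyruke" -> "zoyruke" -> "ekuryoz" -> "EKURYOZ" -> "EKU" -> "UKE"
  "ymyvvezbunw" -> "wnubzevvymy" -> "wnubzevymy" -> "ymyvezbunw" -> "YMYVEZBUNW" -> "YMY" -> "YMY"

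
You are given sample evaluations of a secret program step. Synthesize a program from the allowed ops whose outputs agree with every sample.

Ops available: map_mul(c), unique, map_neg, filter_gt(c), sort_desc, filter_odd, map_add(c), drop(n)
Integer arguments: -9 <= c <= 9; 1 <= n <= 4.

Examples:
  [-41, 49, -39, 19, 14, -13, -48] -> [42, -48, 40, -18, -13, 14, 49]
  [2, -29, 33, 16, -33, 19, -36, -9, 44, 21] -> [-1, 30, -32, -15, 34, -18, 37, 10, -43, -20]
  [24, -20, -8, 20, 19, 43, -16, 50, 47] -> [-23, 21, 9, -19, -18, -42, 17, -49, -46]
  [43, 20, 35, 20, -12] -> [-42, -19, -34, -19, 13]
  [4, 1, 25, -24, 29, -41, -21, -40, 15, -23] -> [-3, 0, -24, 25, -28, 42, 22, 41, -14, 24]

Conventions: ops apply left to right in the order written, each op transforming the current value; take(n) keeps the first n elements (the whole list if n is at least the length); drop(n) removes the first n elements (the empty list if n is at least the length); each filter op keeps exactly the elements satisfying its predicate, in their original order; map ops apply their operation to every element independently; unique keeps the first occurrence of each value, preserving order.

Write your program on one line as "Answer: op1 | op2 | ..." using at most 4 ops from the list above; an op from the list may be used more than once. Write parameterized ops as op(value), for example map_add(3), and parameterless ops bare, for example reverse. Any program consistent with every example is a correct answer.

map_add(3) | map_add(-4) | map_neg

Check, running the answer program on each example:
  [-41, 49, -39, 19, 14, -13, -48] -> [-38, 52, -36, 22, 17, -10, -45] -> [-42, 48, -40, 18, 13, -14, -49] -> [42, -48, 40, -18, -13, 14, 49]
  [2, -29, 33, 16, -33, 19, -36, -9, 44, 21] -> [5, -26, 36, 19, -30, 22, -33, -6, 47, 24] -> [1, -30, 32, 15, -34, 18, -37, -10, 43, 20] -> [-1, 30, -32, -15, 34, -18, 37, 10, -43, -20]
  [24, -20, -8, 20, 19, 43, -16, 50, 47] -> [27, -17, -5, 23, 22, 46, -13, 53, 50] -> [23, -21, -9, 19, 18, 42, -17, 49, 46] -> [-23, 21, 9, -19, -18, -42, 17, -49, -46]
  [43, 20, 35, 20, -12] -> [46, 23, 38, 23, -9] -> [42, 19, 34, 19, -13] -> [-42, -19, -34, -19, 13]
  [4, 1, 25, -24, 29, -41, -21, -40, 15, -23] -> [7, 4, 28, -21, 32, -38, -18, -37, 18, -20] -> [3, 0, 24, -25, 28, -42, -22, -41, 14, -24] -> [-3, 0, -24, 25, -28, 42, 22, 41, -14, 24]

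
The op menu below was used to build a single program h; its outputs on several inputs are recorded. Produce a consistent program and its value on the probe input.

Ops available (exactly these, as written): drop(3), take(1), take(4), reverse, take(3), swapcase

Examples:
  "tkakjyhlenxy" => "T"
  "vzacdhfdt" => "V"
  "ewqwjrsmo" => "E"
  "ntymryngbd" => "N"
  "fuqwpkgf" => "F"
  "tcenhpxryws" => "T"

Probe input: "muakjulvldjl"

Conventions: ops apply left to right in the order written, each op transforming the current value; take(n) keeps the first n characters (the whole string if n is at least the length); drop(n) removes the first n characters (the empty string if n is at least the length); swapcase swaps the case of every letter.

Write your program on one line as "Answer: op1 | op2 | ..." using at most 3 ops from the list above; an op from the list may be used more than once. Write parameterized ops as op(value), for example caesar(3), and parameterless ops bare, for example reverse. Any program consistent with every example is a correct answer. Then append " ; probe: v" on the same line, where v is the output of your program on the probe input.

take(3) | take(1) | swapcase ; probe: "M"

Check, running the answer program on each example:
  "tkakjyhlenxy" -> "tka" -> "t" -> "T"
  "vzacdhfdt" -> "vza" -> "v" -> "V"
  "ewqwjrsmo" -> "ewq" -> "e" -> "E"
  "ntymryngbd" -> "nty" -> "n" -> "N"
  "fuqwpkgf" -> "fuq" -> "f" -> "F"
  "tcenhpxryws" -> "tce" -> "t" -> "T"
  probe: "muakjulvldjl" -> "mua" -> "m" -> "M"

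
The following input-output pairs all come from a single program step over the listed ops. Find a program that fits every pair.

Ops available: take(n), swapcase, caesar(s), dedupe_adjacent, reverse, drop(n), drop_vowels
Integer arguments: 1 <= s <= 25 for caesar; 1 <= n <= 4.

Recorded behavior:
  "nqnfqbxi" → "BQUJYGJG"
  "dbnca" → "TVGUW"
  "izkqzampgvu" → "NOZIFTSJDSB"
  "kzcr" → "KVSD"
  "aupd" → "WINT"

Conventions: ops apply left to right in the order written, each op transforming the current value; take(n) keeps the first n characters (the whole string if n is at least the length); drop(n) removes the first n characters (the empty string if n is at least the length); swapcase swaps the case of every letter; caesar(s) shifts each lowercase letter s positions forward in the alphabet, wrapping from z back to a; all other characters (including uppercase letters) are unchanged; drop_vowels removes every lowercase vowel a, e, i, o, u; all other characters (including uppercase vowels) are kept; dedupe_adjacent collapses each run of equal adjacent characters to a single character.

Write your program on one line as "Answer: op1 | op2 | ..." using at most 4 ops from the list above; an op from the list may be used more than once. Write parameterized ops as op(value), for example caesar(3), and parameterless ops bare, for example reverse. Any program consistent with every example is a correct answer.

caesar(19) | swapcase | reverse

Check, running the answer program on each example:
  "nqnfqbxi" -> "gjgyjuqb" -> "GJGYJUQB" -> "BQUJYGJG"
  "dbnca" -> "wugvt" -> "WUGVT" -> "TVGUW"
  "izkqzampgvu" -> "bsdjstfizon" -> "BSDJSTFIZON" -> "NOZIFTSJDSB"
  "kzcr" -> "dsvk" -> "DSVK" -> "KVSD"
  "aupd" -> "tniw" -> "TNIW" -> "WINT"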